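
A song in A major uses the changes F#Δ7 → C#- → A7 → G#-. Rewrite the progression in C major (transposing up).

AΔ7 E- C7 B-

A major up to C major is a minor third; each chord root moves by that interval while the quality stays the same.
F#Δ7: root F# up a minor third → A, giving AΔ7.
C#-: root C# up a minor third → E, giving E-.
A7: root A up a minor third → C, giving C7.
G#-: root G# up a minor third → B, giving B-.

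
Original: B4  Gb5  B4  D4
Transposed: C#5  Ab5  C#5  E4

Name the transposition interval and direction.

up a major second

Take the first pair: B4 → C#5. B to C spans 2 letter names, so the interval is some kind of second.
B4 to C#5 is 2 semitones, which makes it a major second; the second version is higher, so the direction is up.
Checking another pair — D4 → E4 — gives the same interval.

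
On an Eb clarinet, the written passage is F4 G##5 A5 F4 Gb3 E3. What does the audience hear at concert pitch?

Ab4 B#5 C6 Ab4 Bbb3 G3

The Eb clarinet sounds a minor third above written, so transpose each written note up a minor third.
F4 gives Ab4
G##5 gives B#5
A5 gives C6
F4 gives Ab4
Gb3 gives Bbb3
E3 gives G3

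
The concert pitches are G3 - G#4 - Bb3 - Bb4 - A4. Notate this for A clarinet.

Bb3 B4 Db4 Db5 C5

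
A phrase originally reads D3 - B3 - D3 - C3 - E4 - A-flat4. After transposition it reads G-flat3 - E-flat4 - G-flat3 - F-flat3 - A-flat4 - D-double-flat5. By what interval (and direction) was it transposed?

up a diminished fourth

From D3 to Gb3 is 4 letter names — a fourth of some quality.
D3 to Gb3 is 4 semitones, which makes it a diminished fourth; the second version is higher, so the direction is up.
Checking another pair — Ab4 → Dbb5 — gives the same interval.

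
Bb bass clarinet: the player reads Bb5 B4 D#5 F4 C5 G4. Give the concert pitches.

Ab4 A3 C#4 Eb3 Bb3 F3

The Bb bass clarinet sounds a major ninth below written, so transpose each written note down a major ninth.
Bb5 becomes Ab4
B4 becomes A3
D#5 becomes C#4
F4 becomes Eb3
C5 becomes Bb3
G4 becomes F3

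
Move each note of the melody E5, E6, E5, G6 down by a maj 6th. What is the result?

E5 → G4
E6 → G5
E5 → G4
G6 → Bb5

G4 G5 G4 Bb5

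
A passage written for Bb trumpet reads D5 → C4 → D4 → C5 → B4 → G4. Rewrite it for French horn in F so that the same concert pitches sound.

G5 F4 G4 F5 E5 C5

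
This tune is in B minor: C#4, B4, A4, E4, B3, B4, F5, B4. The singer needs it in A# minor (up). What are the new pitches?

B#4 A#5 G#5 D#5 A#4 A#5 E6 A#5

B minor to A# minor up is a major seventh, so every note moves up by that interval.
C#4 → B#4
B4 → A#5
A4 → G#5
E4 → D#5
B3 → A#4
B4 → A#5
F5 → E6
B4 → A#5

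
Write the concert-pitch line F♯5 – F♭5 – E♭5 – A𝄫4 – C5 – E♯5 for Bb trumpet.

G#5 Gb5 F5 Bbb4 D5 F##5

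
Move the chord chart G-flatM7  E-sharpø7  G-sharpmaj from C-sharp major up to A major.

EbbM7 C#ø7 Emaj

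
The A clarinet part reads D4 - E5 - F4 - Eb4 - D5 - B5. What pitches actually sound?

B3 C#5 D4 C4 B4 G#5

Written C4 on the A clarinet sounds as A3, a minor third lower; apply that shift to every note.
D4 becomes B3
E5 becomes C#5
F4 becomes D4
Eb4 becomes C4
D5 becomes B4
B5 becomes G#5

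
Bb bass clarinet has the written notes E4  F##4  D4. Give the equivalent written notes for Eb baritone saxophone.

B4 C##5 A4

First find concert pitch: the Bb bass clarinet sounds a major ninth below written, so E4 F##4 D4 sounds D3 E#3 C3.
Then write for Eb baritone saxophone: it sounds a major thirteenth below written, so the part must be a major thirteenth above concert.
D3 → B4
E#3 → C##5
C3 → A4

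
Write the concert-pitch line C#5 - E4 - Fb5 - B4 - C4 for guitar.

C#6 E5 Fb6 B5 C5

The guitar sounds a perfect octave below written, so the written part must be a perfect octave above concert — transpose each note up.
C#5 gives C#6
E4 gives E5
Fb5 gives Fb6
B4 gives B5
C4 gives C5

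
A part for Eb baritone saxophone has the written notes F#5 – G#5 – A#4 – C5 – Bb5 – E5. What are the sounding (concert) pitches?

The Eb baritone saxophone sounds a major thirteenth below written, so transpose each written note down a major thirteenth.
F#5 → A3
G#5 → B3
A#4 → C#3
C5 → Eb3
Bb5 → Db4
E5 → G3

A3 B3 C#3 Eb3 Db4 G3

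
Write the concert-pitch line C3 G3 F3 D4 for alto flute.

Written C4 sounds as G3 on the alto flute, so concert pitches are written a perfect fourth up.
C3 → F3
G3 → C4
F3 → Bb3
D4 → G4

F3 C4 Bb3 G4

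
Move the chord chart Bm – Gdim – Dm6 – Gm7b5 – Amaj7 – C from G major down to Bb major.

G major down to Bb major is a major sixth; each chord root moves by that interval while the quality stays the same.
Bm: root B down a major sixth → D, giving Dm.
Gdim: root G down a major sixth → Bb, giving Bbdim.
Dm6: root D down a major sixth → F, giving Fm6.
Gm7b5: root G down a major sixth → Bb, giving Bbm7b5.
Amaj7: root A down a major sixth → C, giving Cmaj7.
C: root C down a major sixth → Eb, giving Eb.

Dm Bbdim Fm6 Bbm7b5 Cmaj7 Eb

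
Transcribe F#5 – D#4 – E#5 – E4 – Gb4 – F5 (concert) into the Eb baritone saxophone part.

Written C4 sounds as Eb2 on the Eb baritone saxophone, so concert pitches are written a major thirteenth up.
F#5 gives D#7
D#4 gives B#5
E#5 gives C##7
E4 gives C#6
Gb4 gives Eb6
F5 gives D7

D#7 B#5 C##7 C#6 Eb6 D7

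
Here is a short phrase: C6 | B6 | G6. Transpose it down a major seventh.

Db5 C6 Ab5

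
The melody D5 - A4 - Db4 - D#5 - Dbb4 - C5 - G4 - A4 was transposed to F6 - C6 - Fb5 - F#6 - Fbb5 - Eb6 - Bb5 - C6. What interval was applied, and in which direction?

up a minor tenth

From D5 to F6 is 10 letter names — a tenth of some quality.
D5 to F6 is 15 semitones, which makes it a minor tenth; the second version is higher, so the direction is up.
Checking another pair — A4 → C6 — gives the same interval.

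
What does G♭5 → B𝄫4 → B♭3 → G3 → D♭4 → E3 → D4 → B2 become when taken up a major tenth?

Gb5 becomes Bb6
Bbb4 becomes Db6
Bb3 becomes D5
G3 becomes B4
Db4 becomes F5
E3 becomes G#4
D4 becomes F#5
B2 becomes D#4

Bb6 Db6 D5 B4 F5 G#4 F#5 D#4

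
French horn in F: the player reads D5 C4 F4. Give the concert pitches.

G4 F3 Bb3

The French horn in F sounds a perfect fifth below written, so transpose each written note down a perfect fifth.
D5 gives G4
C4 gives F3
F4 gives Bb3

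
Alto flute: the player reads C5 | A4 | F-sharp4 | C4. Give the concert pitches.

G4 E4 C#4 G3

The alto flute sounds a perfect fourth below written, so transpose each written note down a perfect fourth.
C5 becomes G4
A4 becomes E4
F#4 becomes C#4
C4 becomes G3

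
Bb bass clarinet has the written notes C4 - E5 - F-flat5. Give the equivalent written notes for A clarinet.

Db3 F4 Gbb4

First find concert pitch: the Bb bass clarinet sounds a major ninth below written, so C4 E5 F-flat5 sounds Bb2 D4 Ebb4.
Then write for A clarinet: it sounds a minor third below written, so the part must be a minor third above concert.
Bb2 → Db3
D4 → F4
Ebb4 → Gbb4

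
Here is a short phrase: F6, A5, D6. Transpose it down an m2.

F6 → E6
A5 → G#5
D6 → C#6

E6 G#5 C#6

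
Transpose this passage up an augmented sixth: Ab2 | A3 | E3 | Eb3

F#3 F##4 C##4 C#4

An augmented sixth up from Ab2 gives F#3.
A3: a sixth up reaches F, and 10 semitones makes it F##4.
An augmented sixth up from E3 gives C##4.
An augmented sixth up from Eb3 gives C#4.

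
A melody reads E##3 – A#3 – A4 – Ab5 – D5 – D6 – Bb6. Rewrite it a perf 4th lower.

B##2 E#3 E4 Eb5 A4 A5 F6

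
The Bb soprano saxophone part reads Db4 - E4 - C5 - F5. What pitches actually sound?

Cb4 D4 Bb4 Eb5

Written C4 on the Bb soprano saxophone sounds as Bb3, a major second lower; apply that shift to every note.
Db4 becomes Cb4
E4 becomes D4
C5 becomes Bb4
F5 becomes Eb5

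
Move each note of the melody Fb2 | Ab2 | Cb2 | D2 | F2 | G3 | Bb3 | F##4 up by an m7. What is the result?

Fb2 up a minor seventh is Ebb3.
Ab2 up a minor seventh is Gb3.
A minor seventh up from Cb2 gives Bbb2.
A minor seventh up from D2 gives C3.
A minor seventh up from F2 gives Eb3.
G3 up a minor seventh is F4.
Bb3 up a minor seventh is Ab4.
F##4 up a minor seventh is E#5.

Ebb3 Gb3 Bbb2 C3 Eb3 F4 Ab4 E#5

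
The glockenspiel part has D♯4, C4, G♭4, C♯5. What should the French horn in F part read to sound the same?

First find concert pitch: the glockenspiel sounds a perfect fifteenth above written, so D♯4 C4 G♭4 C♯5 sounds D#6 C6 Gb6 C#7.
Then write for French horn in F: it sounds a perfect fifth below written, so the part must be a perfect fifth above concert.
D#6 → A#6
C6 → G6
Gb6 → Db7
C#7 → G#7

A#6 G6 Db7 G#7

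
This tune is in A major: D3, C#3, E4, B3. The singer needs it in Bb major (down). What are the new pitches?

A major to Bb major down is a major seventh, so every note moves down by that interval.
D3 becomes Eb2
C#3 becomes D2
E4 becomes F3
B3 becomes C3

Eb2 D2 F3 C3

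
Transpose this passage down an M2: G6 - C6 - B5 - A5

A major second down from G6 gives F6.
C6: a second down reaches B, and 2 semitones makes it Bb5.
B5 down a major second is A5.
A5 down a major second is G5.

F6 Bb5 A5 G5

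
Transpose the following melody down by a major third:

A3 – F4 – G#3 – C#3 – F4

F3 Db4 E3 A2 Db4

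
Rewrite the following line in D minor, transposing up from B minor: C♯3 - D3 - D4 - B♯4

From B up to D is a minor third; apply that to each pitch.
C#3 to E3
D3 to F3
D4 to F4
B#4 to D#5

E3 F3 F4 D#5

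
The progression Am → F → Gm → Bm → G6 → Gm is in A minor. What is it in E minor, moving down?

A minor down to E minor is a perfect fourth; each chord root moves by that interval while the quality stays the same.
Am: root A down a perfect fourth → E, giving Em.
F: root F down a perfect fourth → C, giving C.
Gm: root G down a perfect fourth → D, giving Dm.
Bm: root B down a perfect fourth → F#, giving F#m.
G6: root G down a perfect fourth → D, giving D6.
Gm: root G down a perfect fourth → D, giving Dm.

Em C Dm F#m D6 Dm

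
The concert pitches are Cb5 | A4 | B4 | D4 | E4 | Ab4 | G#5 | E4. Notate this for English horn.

Written C4 sounds as F3 on the English horn, so concert pitches are written a perfect fifth up.
Cb5 becomes Gb5
A4 becomes E5
B4 becomes F#5
D4 becomes A4
E4 becomes B4
Ab4 becomes Eb5
G#5 becomes D#6
E4 becomes B4

Gb5 E5 F#5 A4 B4 Eb5 D#6 B4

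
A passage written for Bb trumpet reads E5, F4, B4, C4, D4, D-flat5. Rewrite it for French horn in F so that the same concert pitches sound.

A5 Bb4 E5 F4 G4 Gb5

First find concert pitch: the Bb trumpet sounds a major second below written, so E5 F4 B4 C4 D4 D-flat5 sounds D5 Eb4 A4 Bb3 C4 Cb5.
Then write for French horn in F: it sounds a perfect fifth below written, so the part must be a perfect fifth above concert.
D5 → A5
Eb4 → Bb4
A4 → E5
Bb3 → F4
C4 → G4
Cb5 → Gb5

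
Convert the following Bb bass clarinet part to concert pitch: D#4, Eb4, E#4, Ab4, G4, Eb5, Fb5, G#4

The Bb bass clarinet sounds a major ninth below written, so transpose each written note down a major ninth.
D#4 gives C#3
Eb4 gives Db3
E#4 gives D#3
Ab4 gives Gb3
G4 gives F3
Eb5 gives Db4
Fb5 gives Ebb4
G#4 gives F#3

C#3 Db3 D#3 Gb3 F3 Db4 Ebb4 F#3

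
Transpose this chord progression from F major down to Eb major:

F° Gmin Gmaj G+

F major down to Eb major is a major second; each chord root moves by that interval while the quality stays the same.
F°: root F down a major second → Eb, giving Eb°.
Gmin: root G down a major second → F, giving Fmin.
Gmaj: root G down a major second → F, giving Fmaj.
G+: root G down a major second → F, giving F+.

Eb° Fmin Fmaj F+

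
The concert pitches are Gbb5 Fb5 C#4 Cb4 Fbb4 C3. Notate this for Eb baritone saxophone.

Written C4 sounds as Eb2 on the Eb baritone saxophone, so concert pitches are written a major thirteenth up.
Gbb5 becomes Ebb7
Fb5 becomes Db7
C#4 becomes A#5
Cb4 becomes Ab5
Fbb4 becomes Dbb6
C3 becomes A4

Ebb7 Db7 A#5 Ab5 Dbb6 A4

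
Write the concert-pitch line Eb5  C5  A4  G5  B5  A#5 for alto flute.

Written C4 sounds as G3 on the alto flute, so concert pitches are written a perfect fourth up.
Eb5 gives Ab5
C5 gives F5
A4 gives D5
G5 gives C6
B5 gives E6
A#5 gives D#6

Ab5 F5 D5 C6 E6 D#6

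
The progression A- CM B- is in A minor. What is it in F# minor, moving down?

A minor down to F# minor is a minor third; each chord root moves by that interval while the quality stays the same.
A-: root A down a minor third → F#, giving F#-.
CM: root C down a minor third → A, giving AM.
B-: root B down a minor third → G#, giving G#-.

F#- AM G#-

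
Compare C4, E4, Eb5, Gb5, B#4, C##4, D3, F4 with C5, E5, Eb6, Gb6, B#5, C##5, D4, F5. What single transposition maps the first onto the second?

Take the first pair: C4 → C5. C to C spans 8 letter names, so the interval is some kind of octave.
C4 to C5 is 12 semitones, which makes it a perfect octave; the second version is higher, so the direction is up.
Checking another pair — F4 → F5 — gives the same interval.

up a perfect octave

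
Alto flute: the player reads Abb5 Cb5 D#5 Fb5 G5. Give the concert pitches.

Ebb5 Gb4 A#4 Cb5 D5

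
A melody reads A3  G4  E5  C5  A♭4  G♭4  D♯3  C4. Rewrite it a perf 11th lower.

E2 D3 B3 G3 Eb3 Db3 A#1 G2

A3 -> E2
G4 -> D3
E5 -> B3
C5 -> G3
Ab4 -> Eb3
Gb4 -> Db3
D#3 -> A#1
C4 -> G2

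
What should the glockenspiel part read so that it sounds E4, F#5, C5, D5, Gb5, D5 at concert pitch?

The glockenspiel sounds a perfect fifteenth above written, so the written part must be a perfect fifteenth below concert — transpose each note down.
E4 gives E2
F#5 gives F#3
C5 gives C3
D5 gives D3
Gb5 gives Gb3
D5 gives D3

E2 F#3 C3 D3 Gb3 D3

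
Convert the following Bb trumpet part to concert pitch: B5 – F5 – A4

A5 Eb5 G4

Written C4 on the Bb trumpet sounds as Bb3, a major second lower; apply that shift to every note.
B5 becomes A5
F5 becomes Eb5
A4 becomes G4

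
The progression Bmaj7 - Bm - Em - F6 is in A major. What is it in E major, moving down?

F#maj7 F#m Bm C6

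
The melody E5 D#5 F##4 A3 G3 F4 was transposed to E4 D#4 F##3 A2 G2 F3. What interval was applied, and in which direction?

From E5 to E4 is 8 letter names — an octave of some quality.
E4 to E5 is 12 semitones, which makes it a perfect octave; the second version is lower, so the direction is down.
Checking another pair — F4 → F3 — gives the same interval.

down a perfect octave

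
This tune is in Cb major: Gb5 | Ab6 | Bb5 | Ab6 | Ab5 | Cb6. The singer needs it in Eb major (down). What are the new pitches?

Cb major to Eb major down is a minor sixth, so every note moves down by that interval.
Gb5 becomes Bb4
Ab6 becomes C6
Bb5 becomes D5
Ab6 becomes C6
Ab5 becomes C5
Cb6 becomes Eb5

Bb4 C6 D5 C6 C5 Eb5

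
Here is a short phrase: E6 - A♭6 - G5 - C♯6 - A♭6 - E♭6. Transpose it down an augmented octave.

Eb5 Abb5 Gb4 C5 Abb5 Ebb5

E6 becomes Eb5
Ab6 becomes Abb5
G5 becomes Gb4
C#6 becomes C5
Ab6 becomes Abb5
Eb6 becomes Ebb5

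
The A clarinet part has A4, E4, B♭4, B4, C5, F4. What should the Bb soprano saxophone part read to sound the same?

G#4 D#4 A4 A#4 B4 E4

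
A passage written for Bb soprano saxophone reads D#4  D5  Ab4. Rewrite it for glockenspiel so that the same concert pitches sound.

First find concert pitch: the Bb soprano saxophone sounds a major second below written, so D#4 D5 Ab4 sounds C#4 C5 Gb4.
Then write for glockenspiel: it sounds a perfect fifteenth above written, so the part must be a perfect fifteenth below concert.
C#4 → C#2
C5 → C3
Gb4 → Gb2

C#2 C3 Gb2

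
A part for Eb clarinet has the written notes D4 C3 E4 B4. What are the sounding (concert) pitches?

Written C4 on the Eb clarinet sounds as Eb4, a minor third higher; apply that shift to every note.
D4 -> F4
C3 -> Eb3
E4 -> G4
B4 -> D5

F4 Eb3 G4 D5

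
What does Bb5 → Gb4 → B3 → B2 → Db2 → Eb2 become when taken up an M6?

G6 Eb5 G#4 G#3 Bb2 C3

Bb5 to G6
Gb4 to Eb5
B3 to G#4
B2 to G#3
Db2 to Bb2
Eb2 to C3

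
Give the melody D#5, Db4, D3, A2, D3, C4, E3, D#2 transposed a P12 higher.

A#6 Ab5 A4 E4 A4 G5 B4 A#3

D#5 becomes A#6
Db4 becomes Ab5
D3 becomes A4
A2 becomes E4
D3 becomes A4
C4 becomes G5
E3 becomes B4
D#2 becomes A#3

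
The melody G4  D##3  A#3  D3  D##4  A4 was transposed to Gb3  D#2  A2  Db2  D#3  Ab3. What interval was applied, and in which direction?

From G4 to Gb3 is 8 letter names — an octave of some quality.
Gb3 to G4 is 13 semitones, which makes it an augmented octave; the second version is lower, so the direction is down.
Checking another pair — A4 → Ab3 — gives the same interval.

down an augmented octave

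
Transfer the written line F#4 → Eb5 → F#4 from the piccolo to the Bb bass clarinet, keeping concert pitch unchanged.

G#6 F7 G#6

First find concert pitch: the piccolo sounds a perfect octave above written, so F#4 Eb5 F#4 sounds F#5 Eb6 F#5.
Then write for Bb bass clarinet: it sounds a major ninth below written, so the part must be a major ninth above concert.
F#5 → G#6
Eb6 → F7
F#5 → G#6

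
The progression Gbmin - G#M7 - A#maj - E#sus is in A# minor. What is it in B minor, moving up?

A# minor up to B minor is a minor second; each chord root moves by that interval while the quality stays the same.
Gbmin: root Gb up a minor second → Abb, giving Abbmin.
G#M7: root G# up a minor second → A, giving AM7.
A#maj: root A# up a minor second → B, giving Bmaj.
E#sus: root E# up a minor second → F#, giving F#sus.

Abbmin AM7 Bmaj F#sus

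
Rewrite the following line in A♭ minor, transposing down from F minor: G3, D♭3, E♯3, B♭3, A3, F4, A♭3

From F down to A♭ is a major sixth; apply that to each pitch.
G3 gives Bb2
Db3 gives Fb2
E#3 gives G#2
Bb3 gives Db3
A3 gives C3
F4 gives Ab3
Ab3 gives Cb3

Bb2 Fb2 G#2 Db3 C3 Ab3 Cb3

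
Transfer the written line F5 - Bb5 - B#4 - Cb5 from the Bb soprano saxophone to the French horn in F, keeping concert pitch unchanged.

Bb5 Eb6 E#5 Fb5

First find concert pitch: the Bb soprano saxophone sounds a major second below written, so F5 Bb5 B#4 Cb5 sounds Eb5 Ab5 A#4 Bbb4.
Then write for French horn in F: it sounds a perfect fifth below written, so the part must be a perfect fifth above concert.
Eb5 → Bb5
Ab5 → Eb6
A#4 → E#5
Bbb4 → Fb5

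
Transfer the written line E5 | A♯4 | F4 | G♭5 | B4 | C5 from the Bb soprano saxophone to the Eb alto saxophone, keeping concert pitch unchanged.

First find concert pitch: the Bb soprano saxophone sounds a major second below written, so E5 A♯4 F4 G♭5 B4 C5 sounds D5 G#4 Eb4 Fb5 A4 Bb4.
Then write for Eb alto saxophone: it sounds a major sixth below written, so the part must be a major sixth above concert.
D5 → B5
G#4 → E#5
Eb4 → C5
Fb5 → Db6
A4 → F#5
Bb4 → G5

B5 E#5 C5 Db6 F#5 G5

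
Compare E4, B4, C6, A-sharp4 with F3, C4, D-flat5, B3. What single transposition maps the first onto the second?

down a major seventh

Take the first pair: E4 → F3. E to F spans 7 letter names, so the interval is some kind of seventh.
F3 to E4 is 11 semitones, which makes it a major seventh; the second version is lower, so the direction is down.
Checking another pair — A#4 → B3 — gives the same interval.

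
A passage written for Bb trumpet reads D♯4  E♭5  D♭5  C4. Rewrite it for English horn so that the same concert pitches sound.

First find concert pitch: the Bb trumpet sounds a major second below written, so D♯4 E♭5 D♭5 C4 sounds C#4 Db5 Cb5 Bb3.
Then write for English horn: it sounds a perfect fifth below written, so the part must be a perfect fifth above concert.
C#4 → G#4
Db5 → Ab5
Cb5 → Gb5
Bb3 → F4

G#4 Ab5 Gb5 F4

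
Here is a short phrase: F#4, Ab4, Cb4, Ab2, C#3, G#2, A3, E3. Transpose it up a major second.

A major second up from F#4 gives G#4.
Ab4: a second up reaches B, and 2 semitones makes it Bb4.
Cb4 up a major second is Db4.
A major second up from Ab2 gives Bb2.
C#3: a second up reaches D, and 2 semitones makes it D#3.
G#2 up a major second is A#2.
A major second up from A3 gives B3.
E3 up a major second is F#3.

G#4 Bb4 Db4 Bb2 D#3 A#2 B3 F#3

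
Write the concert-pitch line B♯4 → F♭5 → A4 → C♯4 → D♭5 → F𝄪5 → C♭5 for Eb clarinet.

G##4 Db5 F#4 A#3 Bb4 D##5 Ab4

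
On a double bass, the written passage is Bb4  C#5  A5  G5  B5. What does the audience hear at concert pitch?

Bb3 C#4 A4 G4 B4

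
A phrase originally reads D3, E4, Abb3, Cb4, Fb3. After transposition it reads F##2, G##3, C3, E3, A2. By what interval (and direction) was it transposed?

down a diminished sixth

Take the first pair: D3 → F##2. D to F spans 6 letter names, so the interval is some kind of sixth.
F##2 to D3 is 7 semitones, which makes it a diminished sixth; the second version is lower, so the direction is down.
Checking another pair — Fb3 → A2 — gives the same interval.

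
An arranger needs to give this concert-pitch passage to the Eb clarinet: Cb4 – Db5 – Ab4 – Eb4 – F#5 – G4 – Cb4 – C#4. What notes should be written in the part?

Ab3 Bb4 F4 C4 D#5 E4 Ab3 A#3

The Eb clarinet sounds a minor third above written, so the written part must be a minor third below concert — transpose each note down.
Cb4 becomes Ab3
Db5 becomes Bb4
Ab4 becomes F4
Eb4 becomes C4
F#5 becomes D#5
G4 becomes E4
Cb4 becomes Ab3
C#4 becomes A#3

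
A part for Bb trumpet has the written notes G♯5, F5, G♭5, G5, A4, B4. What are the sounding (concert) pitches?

F#5 Eb5 Fb5 F5 G4 A4

The Bb trumpet sounds a major second below written, so transpose each written note down a major second.
G#5 → F#5
F5 → Eb5
Gb5 → Fb5
G5 → F5
A4 → G4
B4 → A4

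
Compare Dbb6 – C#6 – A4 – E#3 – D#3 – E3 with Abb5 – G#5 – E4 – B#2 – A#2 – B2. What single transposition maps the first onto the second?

Take the first pair: Dbb6 → Abb5. D to A spans 4 letter names, so the interval is some kind of fourth.
Abb5 to Dbb6 is 5 semitones, which makes it a perfect fourth; the second version is lower, so the direction is down.
Checking another pair — E3 → B2 — gives the same interval.

down a perfect fourth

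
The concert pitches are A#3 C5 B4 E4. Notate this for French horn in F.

E#4 G5 F#5 B4

Written C4 sounds as F3 on the French horn in F, so concert pitches are written a perfect fifth up.
A#3 to E#4
C5 to G5
B4 to F#5
E4 to B4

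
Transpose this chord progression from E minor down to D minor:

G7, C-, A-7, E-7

E minor down to D minor is a major second; each chord root moves by that interval while the quality stays the same.
G7: root G down a major second → F, giving F7.
C-: root C down a major second → Bb, giving Bb-.
A-7: root A down a major second → G, giving G-7.
E-7: root E down a major second → D, giving D-7.

F7 Bb- G-7 D-7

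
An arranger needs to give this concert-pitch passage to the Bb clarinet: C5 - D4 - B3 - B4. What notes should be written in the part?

The Bb clarinet sounds a major second below written, so the written part must be a major second above concert — transpose each note up.
C5 → D5
D4 → E4
B3 → C#4
B4 → C#5

D5 E4 C#4 C#5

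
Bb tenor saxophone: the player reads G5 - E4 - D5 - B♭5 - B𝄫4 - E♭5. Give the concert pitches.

F4 D3 C4 Ab4 Abb3 Db4

The Bb tenor saxophone sounds a major ninth below written, so transpose each written note down a major ninth.
G5 → F4
E4 → D3
D5 → C4
Bb5 → Ab4
Bbb4 → Abb3
Eb5 → Db4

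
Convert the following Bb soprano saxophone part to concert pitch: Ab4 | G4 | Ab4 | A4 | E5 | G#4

Gb4 F4 Gb4 G4 D5 F#4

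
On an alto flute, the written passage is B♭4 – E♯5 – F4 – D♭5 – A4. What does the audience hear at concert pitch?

F4 B#4 C4 Ab4 E4

Written C4 on the alto flute sounds as G3, a perfect fourth lower; apply that shift to every note.
Bb4 becomes F4
E#5 becomes B#4
F4 becomes C4
Db5 becomes Ab4
A4 becomes E4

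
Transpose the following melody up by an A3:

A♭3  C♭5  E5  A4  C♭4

Ab3 up an augmented third is C#4.
An augmented third up from Cb5 gives E5.
E5: a third up reaches G, and 5 semitones makes it G##5.
A4 up an augmented third is C##5.
Cb4: a third up reaches E, and 5 semitones makes it E4.

C#4 E5 G##5 C##5 E4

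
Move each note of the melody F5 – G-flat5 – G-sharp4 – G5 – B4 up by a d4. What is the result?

Bbb5 Cbb6 C5 Cb6 Eb5

F5 -> Bbb5
Gb5 -> Cbb6
G#4 -> C5
G5 -> Cb6
B4 -> Eb5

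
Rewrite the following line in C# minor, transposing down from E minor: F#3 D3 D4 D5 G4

D#3 B2 B3 B4 E4

E minor to C# minor down is a minor third, so every note moves down by that interval.
F#3 to D#3
D3 to B2
D4 to B3
D5 to B4
G4 to E4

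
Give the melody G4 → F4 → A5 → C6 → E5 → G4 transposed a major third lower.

Eb4 Db4 F5 Ab5 C5 Eb4

G4 -> Eb4
F4 -> Db4
A5 -> F5
C6 -> Ab5
E5 -> C5
G4 -> Eb4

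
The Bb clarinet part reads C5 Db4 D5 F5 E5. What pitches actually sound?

Bb4 Cb4 C5 Eb5 D5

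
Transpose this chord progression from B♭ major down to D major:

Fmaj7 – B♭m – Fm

B♭ major down to D major is a minor sixth; each chord root moves by that interval while the quality stays the same.
Fmaj7: root F down a minor sixth → A, giving Amaj7.
B♭m: root B♭ down a minor sixth → D, giving Dm.
Fm: root F down a minor sixth → A, giving Am.

Amaj7 Dm Am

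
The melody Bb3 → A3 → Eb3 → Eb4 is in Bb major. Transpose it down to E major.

Bb major to E major down is a diminished fifth, so every note moves down by that interval.
Bb3 to E3
A3 to D#3
Eb3 to A2
Eb4 to A3

E3 D#3 A2 A3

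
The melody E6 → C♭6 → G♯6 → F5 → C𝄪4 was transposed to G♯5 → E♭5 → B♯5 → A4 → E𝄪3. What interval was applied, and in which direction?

Take the first pair: E6 → G#5. E to G spans 6 letter names, so the interval is some kind of sixth.
G#5 to E6 is 8 semitones, which makes it a minor sixth; the second version is lower, so the direction is down.
Checking another pair — C##4 → E##3 — gives the same interval.

down a minor sixth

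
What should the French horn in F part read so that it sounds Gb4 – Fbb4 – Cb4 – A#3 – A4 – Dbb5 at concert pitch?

Db5 Cbb5 Gb4 E#4 E5 Abb5

The French horn in F sounds a perfect fifth below written, so the written part must be a perfect fifth above concert — transpose each note up.
Gb4 gives Db5
Fbb4 gives Cbb5
Cb4 gives Gb4
A#3 gives E#4
A4 gives E5
Dbb5 gives Abb5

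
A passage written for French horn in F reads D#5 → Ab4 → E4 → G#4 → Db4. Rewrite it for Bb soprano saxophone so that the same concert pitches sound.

First find concert pitch: the French horn in F sounds a perfect fifth below written, so D#5 Ab4 E4 G#4 Db4 sounds G#4 Db4 A3 C#4 Gb3.
Then write for Bb soprano saxophone: it sounds a major second below written, so the part must be a major second above concert.
G#4 → A#4
Db4 → Eb4
A3 → B3
C#4 → D#4
Gb3 → Ab3

A#4 Eb4 B3 D#4 Ab3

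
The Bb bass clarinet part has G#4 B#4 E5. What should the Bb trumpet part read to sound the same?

First find concert pitch: the Bb bass clarinet sounds a major ninth below written, so G#4 B#4 E5 sounds F#3 A#3 D4.
Then write for Bb trumpet: it sounds a major second below written, so the part must be a major second above concert.
F#3 → G#3
A#3 → B#3
D4 → E4

G#3 B#3 E4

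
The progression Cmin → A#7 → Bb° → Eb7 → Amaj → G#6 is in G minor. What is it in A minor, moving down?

Dmin B#7 C° F7 Bmaj A#6

G minor down to A minor is a minor seventh; each chord root moves by that interval while the quality stays the same.
Cmin: root C down a minor seventh → D, giving Dmin.
A#7: root A# down a minor seventh → B#, giving B#7.
Bb°: root Bb down a minor seventh → C, giving C°.
Eb7: root Eb down a minor seventh → F, giving F7.
Amaj: root A down a minor seventh → B, giving Bmaj.
G#6: root G# down a minor seventh → A#, giving A#6.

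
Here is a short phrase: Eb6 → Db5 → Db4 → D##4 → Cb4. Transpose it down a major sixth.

Gb5 Fb4 Fb3 F##3 Ebb3

Eb6: a sixth down reaches G, and 9 semitones makes it Gb5.
Db5 down a major sixth is Fb4.
Db4 down a major sixth is Fb3.
D##4 down a major sixth is F##3.
A major sixth down from Cb4 gives Ebb3.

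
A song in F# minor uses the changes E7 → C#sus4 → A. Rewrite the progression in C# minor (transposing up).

B7 G#sus4 E

F# minor up to C# minor is a perfect fifth; each chord root moves by that interval while the quality stays the same.
E7: root E up a perfect fifth → B, giving B7.
C#sus4: root C# up a perfect fifth → G#, giving G#sus4.
A: root A up a perfect fifth → E, giving E.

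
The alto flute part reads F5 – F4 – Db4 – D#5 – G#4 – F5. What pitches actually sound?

The alto flute sounds a perfect fourth below written, so transpose each written note down a perfect fourth.
F5 -> C5
F4 -> C4
Db4 -> Ab3
D#5 -> A#4
G#4 -> D#4
F5 -> C5

C5 C4 Ab3 A#4 D#4 C5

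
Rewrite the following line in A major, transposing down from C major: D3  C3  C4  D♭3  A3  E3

B2 A2 A3 Bb2 F#3 C#3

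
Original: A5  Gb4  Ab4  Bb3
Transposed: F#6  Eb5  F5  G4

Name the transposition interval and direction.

Take the first pair: A5 → F#6. A to F spans 6 letter names, so the interval is some kind of sixth.
A5 to F#6 is 9 semitones, which makes it a major sixth; the second version is higher, so the direction is up.
Checking another pair — Bb3 → G4 — gives the same interval.

up a major sixth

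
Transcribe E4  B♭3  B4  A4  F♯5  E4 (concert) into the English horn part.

Written C4 sounds as F3 on the English horn, so concert pitches are written a perfect fifth up.
E4 gives B4
Bb3 gives F4
B4 gives F#5
A4 gives E5
F#5 gives C#6
E4 gives B4

B4 F4 F#5 E5 C#6 B4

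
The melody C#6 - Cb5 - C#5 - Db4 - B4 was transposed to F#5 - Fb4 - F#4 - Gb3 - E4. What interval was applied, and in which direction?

down a perfect fifth

Take the first pair: C#6 → F#5. C to F spans 5 letter names, so the interval is some kind of fifth.
F#5 to C#6 is 7 semitones, which makes it a perfect fifth; the second version is lower, so the direction is down.
Checking another pair — B4 → E4 — gives the same interval.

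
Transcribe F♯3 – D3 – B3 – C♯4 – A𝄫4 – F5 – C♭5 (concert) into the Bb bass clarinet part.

G#4 E4 C#5 D#5 Bbb5 G6 Db6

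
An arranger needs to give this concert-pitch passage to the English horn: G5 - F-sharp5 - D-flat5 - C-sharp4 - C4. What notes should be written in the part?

D6 C#6 Ab5 G#4 G4

The English horn sounds a perfect fifth below written, so the written part must be a perfect fifth above concert — transpose each note up.
G5 gives D6
F#5 gives C#6
Db5 gives Ab5
C#4 gives G#4
C4 gives G4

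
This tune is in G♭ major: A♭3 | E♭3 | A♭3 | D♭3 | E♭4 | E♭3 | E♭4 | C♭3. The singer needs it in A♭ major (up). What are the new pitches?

From G♭ up to A♭ is a major second; apply that to each pitch.
Ab3 → Bb3
Eb3 → F3
Ab3 → Bb3
Db3 → Eb3
Eb4 → F4
Eb3 → F3
Eb4 → F4
Cb3 → Db3

Bb3 F3 Bb3 Eb3 F4 F3 F4 Db3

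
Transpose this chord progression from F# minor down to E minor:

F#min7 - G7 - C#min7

Emin7 F7 Bmin7

F# minor down to E minor is a major second; each chord root moves by that interval while the quality stays the same.
F#min7: root F# down a major second → E, giving Emin7.
G7: root G down a major second → F, giving F7.
C#min7: root C# down a major second → B, giving Bmin7.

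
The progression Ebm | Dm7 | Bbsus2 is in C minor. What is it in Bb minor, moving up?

Dbm Cm7 Absus2

C minor up to Bb minor is a minor seventh; each chord root moves by that interval while the quality stays the same.
Ebm: root Eb up a minor seventh → Db, giving Dbm.
Dm7: root D up a minor seventh → C, giving Cm7.
Bbsus2: root Bb up a minor seventh → Ab, giving Absus2.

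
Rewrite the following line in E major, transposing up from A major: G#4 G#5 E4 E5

From A up to E is a perfect fifth; apply that to each pitch.
G#4 to D#5
G#5 to D#6
E4 to B4
E5 to B5

D#5 D#6 B4 B5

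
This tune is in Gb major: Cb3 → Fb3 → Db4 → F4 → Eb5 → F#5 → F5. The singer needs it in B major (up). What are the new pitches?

Gb major to B major up is an augmented third, so every note moves up by that interval.
Cb3 -> E3
Fb3 -> A3
Db4 -> F#4
F4 -> A#4
Eb5 -> G#5
F#5 -> A##5
F5 -> A#5

E3 A3 F#4 A#4 G#5 A##5 A#5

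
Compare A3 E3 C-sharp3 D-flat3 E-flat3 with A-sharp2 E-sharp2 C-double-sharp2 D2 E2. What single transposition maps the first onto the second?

From A3 to A#2 is 8 letter names — an octave of some quality.
A#2 to A3 is 11 semitones, which makes it a diminished octave; the second version is lower, so the direction is down.
Checking another pair — Eb3 → E2 — gives the same interval.

down a diminished octave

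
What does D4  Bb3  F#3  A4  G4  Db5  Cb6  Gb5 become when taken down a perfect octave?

D3 Bb2 F#2 A3 G3 Db4 Cb5 Gb4

D4 becomes D3
Bb3 becomes Bb2
F#3 becomes F#2
A4 becomes A3
G4 becomes G3
Db5 becomes Db4
Cb6 becomes Cb5
Gb5 becomes Gb4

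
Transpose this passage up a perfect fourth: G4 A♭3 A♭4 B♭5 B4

C5 Db4 Db5 Eb6 E5

A perfect fourth up from G4 gives C5.
Ab3 up a perfect fourth is Db4.
Ab4 up a perfect fourth is Db5.
Bb5 up a perfect fourth is Eb6.
A perfect fourth up from B4 gives E5.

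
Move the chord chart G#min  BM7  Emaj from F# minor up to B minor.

F# minor up to B minor is a perfect fourth; each chord root moves by that interval while the quality stays the same.
G#min: root G# up a perfect fourth → C#, giving C#min.
BM7: root B up a perfect fourth → E, giving EM7.
Emaj: root E up a perfect fourth → A, giving Amaj.

C#min EM7 Amaj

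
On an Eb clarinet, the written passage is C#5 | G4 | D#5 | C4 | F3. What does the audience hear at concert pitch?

E5 Bb4 F#5 Eb4 Ab3

The Eb clarinet sounds a minor third above written, so transpose each written note up a minor third.
C#5 gives E5
G4 gives Bb4
D#5 gives F#5
C4 gives Eb4
F3 gives Ab3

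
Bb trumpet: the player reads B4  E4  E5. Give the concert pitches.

The Bb trumpet sounds a major second below written, so transpose each written note down a major second.
B4 to A4
E4 to D4
E5 to D5

A4 D4 D5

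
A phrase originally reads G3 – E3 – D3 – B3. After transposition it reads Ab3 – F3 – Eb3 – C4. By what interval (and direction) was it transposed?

up a minor second

Take the first pair: G3 → Ab3. G to A spans 2 letter names, so the interval is some kind of second.
G3 to Ab3 is 1 semitone, which makes it a minor second; the second version is higher, so the direction is up.
Checking another pair — B3 → C4 — gives the same interval.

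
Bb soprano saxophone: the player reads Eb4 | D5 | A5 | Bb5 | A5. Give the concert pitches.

Db4 C5 G5 Ab5 G5

The Bb soprano saxophone sounds a major second below written, so transpose each written note down a major second.
Eb4 -> Db4
D5 -> C5
A5 -> G5
Bb5 -> Ab5
A5 -> G5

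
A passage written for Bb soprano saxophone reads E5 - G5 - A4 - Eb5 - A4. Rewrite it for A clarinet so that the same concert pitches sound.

First find concert pitch: the Bb soprano saxophone sounds a major second below written, so E5 G5 A4 Eb5 A4 sounds D5 F5 G4 Db5 G4.
Then write for A clarinet: it sounds a minor third below written, so the part must be a minor third above concert.
D5 → F5
F5 → Ab5
G4 → Bb4
Db5 → Fb5
G4 → Bb4

F5 Ab5 Bb4 Fb5 Bb4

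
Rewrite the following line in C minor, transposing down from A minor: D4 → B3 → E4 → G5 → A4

A minor to C minor down is a major sixth, so every note moves down by that interval.
D4 gives F3
B3 gives D3
E4 gives G3
G5 gives Bb4
A4 gives C4

F3 D3 G3 Bb4 C4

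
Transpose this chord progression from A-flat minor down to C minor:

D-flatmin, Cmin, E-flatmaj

Fmin Emin Gmaj

A-flat minor down to C minor is a minor sixth; each chord root moves by that interval while the quality stays the same.
D-flatmin: root D-flat down a minor sixth → F, giving Fmin.
Cmin: root C down a minor sixth → E, giving Emin.
E-flatmaj: root E-flat down a minor sixth → G, giving Gmaj.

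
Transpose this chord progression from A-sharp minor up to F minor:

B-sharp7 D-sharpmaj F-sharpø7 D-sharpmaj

G7 Bbmaj Dbø7 Bbmaj

A-sharp minor up to F minor is a diminished sixth; each chord root moves by that interval while the quality stays the same.
B-sharp7: root B-sharp up a diminished sixth → G, giving G7.
D-sharpmaj: root D-sharp up a diminished sixth → Bb, giving Bbmaj.
F-sharpø7: root F-sharp up a diminished sixth → Db, giving Dbø7.
D-sharpmaj: root D-sharp up a diminished sixth → Bb, giving Bbmaj.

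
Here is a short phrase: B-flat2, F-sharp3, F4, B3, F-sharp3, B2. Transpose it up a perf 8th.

Bb2 up a perfect octave is Bb3.
A perfect octave up from F#3 gives F#4.
A perfect octave up from F4 gives F5.
B3: an octave up reaches B, and 12 semitones makes it B4.
A perfect octave up from F#3 gives F#4.
A perfect octave up from B2 gives B3.

Bb3 F#4 F5 B4 F#4 B3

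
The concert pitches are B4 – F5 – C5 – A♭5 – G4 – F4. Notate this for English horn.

F#5 C6 G5 Eb6 D5 C5

The English horn sounds a perfect fifth below written, so the written part must be a perfect fifth above concert — transpose each note up.
B4 gives F#5
F5 gives C6
C5 gives G5
Ab5 gives Eb6
G4 gives D5
F4 gives C5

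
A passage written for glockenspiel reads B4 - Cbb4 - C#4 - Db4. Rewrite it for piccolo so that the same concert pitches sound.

B5 Cbb5 C#5 Db5

First find concert pitch: the glockenspiel sounds a perfect fifteenth above written, so B4 Cbb4 C#4 Db4 sounds B6 Cbb6 C#6 Db6.
Then write for piccolo: it sounds a perfect octave above written, so the part must be a perfect octave below concert.
B6 → B5
Cbb6 → Cbb5
C#6 → C#5
Db6 → Db5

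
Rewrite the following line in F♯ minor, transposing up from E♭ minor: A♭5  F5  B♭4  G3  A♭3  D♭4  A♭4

B5 G#5 C#5 A#3 B3 E4 B4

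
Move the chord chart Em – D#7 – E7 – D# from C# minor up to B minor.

Dm C#7 D7 C#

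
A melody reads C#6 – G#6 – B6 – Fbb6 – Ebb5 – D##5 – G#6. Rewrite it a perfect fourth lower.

C#6 to G#5
G#6 to D#6
B6 to F#6
Fbb6 to Cbb6
Ebb5 to Bbb4
D##5 to A##4
G#6 to D#6

G#5 D#6 F#6 Cbb6 Bbb4 A##4 D#6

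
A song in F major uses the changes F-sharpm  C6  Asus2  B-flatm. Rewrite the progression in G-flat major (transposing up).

F major up to G-flat major is a minor second; each chord root moves by that interval while the quality stays the same.
F-sharpm: root F-sharp up a minor second → G, giving Gm.
C6: root C up a minor second → Db, giving Db6.
Asus2: root A up a minor second → Bb, giving Bbsus2.
B-flatm: root B-flat up a minor second → Cb, giving Cbm.

Gm Db6 Bbsus2 Cbm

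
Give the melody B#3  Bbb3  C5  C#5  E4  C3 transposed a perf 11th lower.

F##2 Fb2 G3 G#3 B2 G1

B#3 gives F##2
Bbb3 gives Fb2
C5 gives G3
C#5 gives G#3
E4 gives B2
C3 gives G1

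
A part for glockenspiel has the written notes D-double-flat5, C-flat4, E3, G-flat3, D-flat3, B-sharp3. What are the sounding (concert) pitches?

The glockenspiel sounds a perfect fifteenth above written, so transpose each written note up a perfect fifteenth.
Dbb5 -> Dbb7
Cb4 -> Cb6
E3 -> E5
Gb3 -> Gb5
Db3 -> Db5
B#3 -> B#5

Dbb7 Cb6 E5 Gb5 Db5 B#5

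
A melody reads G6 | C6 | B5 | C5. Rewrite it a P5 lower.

C6 F5 E5 F4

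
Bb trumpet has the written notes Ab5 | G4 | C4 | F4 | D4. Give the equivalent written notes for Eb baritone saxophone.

First find concert pitch: the Bb trumpet sounds a major second below written, so Ab5 G4 C4 F4 D4 sounds Gb5 F4 Bb3 Eb4 C4.
Then write for Eb baritone saxophone: it sounds a major thirteenth below written, so the part must be a major thirteenth above concert.
Gb5 → Eb7
F4 → D6
Bb3 → G5
Eb4 → C6
C4 → A5

Eb7 D6 G5 C6 A5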